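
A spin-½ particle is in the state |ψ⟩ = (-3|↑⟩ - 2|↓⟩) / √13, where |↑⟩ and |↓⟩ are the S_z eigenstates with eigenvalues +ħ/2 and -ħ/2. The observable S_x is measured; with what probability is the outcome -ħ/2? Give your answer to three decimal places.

|-x⟩ = (|↑⟩ - |↓⟩)/√2, so ⟨-x|ψ⟩ = (-1) / (√2·√13).
P = |-1|² / 26 = 1/26.

0.038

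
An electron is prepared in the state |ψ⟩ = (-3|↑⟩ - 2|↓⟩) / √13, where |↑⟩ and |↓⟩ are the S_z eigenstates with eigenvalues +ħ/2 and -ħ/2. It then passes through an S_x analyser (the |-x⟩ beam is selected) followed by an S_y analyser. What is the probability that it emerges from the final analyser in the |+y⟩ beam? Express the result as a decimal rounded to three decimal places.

First analyser (S_x): P(|-x⟩) = |⟨-x|ψ⟩|² = 1/26.
After stage 1 the state is |-x⟩; P(|+y⟩) = |⟨+y|-x⟩|² = 1/2.
Joint probability = 1/26 × 1/2 = 0.019.

0.019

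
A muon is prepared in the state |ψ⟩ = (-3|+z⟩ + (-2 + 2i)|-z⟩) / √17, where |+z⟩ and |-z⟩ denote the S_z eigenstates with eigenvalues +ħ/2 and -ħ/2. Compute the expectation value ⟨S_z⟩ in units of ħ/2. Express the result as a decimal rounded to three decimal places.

0.059

⟨σ_z⟩ = |a|² - |b|² divided by |a|²+|b|², with a, b the |+z⟩, |-z⟩ amplitudes.
= (9 - 8)/17 = 1/17.
⟨S_z⟩ = (ħ/2)·⟨σ_z⟩.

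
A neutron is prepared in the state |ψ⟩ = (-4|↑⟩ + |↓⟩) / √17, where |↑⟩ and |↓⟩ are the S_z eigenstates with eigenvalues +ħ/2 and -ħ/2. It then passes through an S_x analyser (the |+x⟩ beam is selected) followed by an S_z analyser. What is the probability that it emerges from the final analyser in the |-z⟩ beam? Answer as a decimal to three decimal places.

0.132

First analyser (S_x): P(|+x⟩) = |⟨+x|ψ⟩|² = 9/34.
After stage 1 the state is |+x⟩; P(|-z⟩) = |⟨-z|+x⟩|² = 1/2.
Joint probability = 9/34 × 1/2 = 0.132.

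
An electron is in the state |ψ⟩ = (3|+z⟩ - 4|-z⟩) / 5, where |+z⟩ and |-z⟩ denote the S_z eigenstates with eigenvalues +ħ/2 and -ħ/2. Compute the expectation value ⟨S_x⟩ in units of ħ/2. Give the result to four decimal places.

-0.9600

⟨σ_x⟩ = 2 Re(a* b)/(|a|²+|b|²) with a = 3, b = -4.
a* b = -12, so ⟨σ_x⟩ = -24/25.
⟨S_x⟩ = (ħ/2)·⟨σ_x⟩.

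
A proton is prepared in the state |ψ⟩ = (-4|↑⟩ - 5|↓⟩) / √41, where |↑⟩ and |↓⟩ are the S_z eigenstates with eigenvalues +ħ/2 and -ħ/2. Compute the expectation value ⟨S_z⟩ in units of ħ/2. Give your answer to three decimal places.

-0.220

⟨σ_z⟩ = |a|² - |b|² divided by |a|²+|b|², with a, b the |↑⟩, |↓⟩ amplitudes.
= (16 - 25)/41 = -9/41.
⟨S_z⟩ = (ħ/2)·⟨σ_z⟩.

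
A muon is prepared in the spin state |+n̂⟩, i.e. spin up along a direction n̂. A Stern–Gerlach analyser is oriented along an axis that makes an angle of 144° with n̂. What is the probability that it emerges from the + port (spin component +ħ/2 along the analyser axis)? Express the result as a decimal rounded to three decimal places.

For spin-½, the probability of finding spin-up along an axis at angle θ to the initial spin direction is cos²(θ/2); spin-down is sin²(θ/2).
θ = 144°, so P = cos²(72°) ≈ 0.095.

0.095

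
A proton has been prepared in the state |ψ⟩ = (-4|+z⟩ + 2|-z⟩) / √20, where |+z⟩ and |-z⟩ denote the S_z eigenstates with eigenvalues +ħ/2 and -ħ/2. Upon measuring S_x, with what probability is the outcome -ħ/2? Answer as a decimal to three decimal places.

0.900

|-x⟩ = (|+z⟩ - |-z⟩)/√2, so ⟨-x|ψ⟩ = (-6) / (√2·√20).
P = |-6|² / 40 = 36/40.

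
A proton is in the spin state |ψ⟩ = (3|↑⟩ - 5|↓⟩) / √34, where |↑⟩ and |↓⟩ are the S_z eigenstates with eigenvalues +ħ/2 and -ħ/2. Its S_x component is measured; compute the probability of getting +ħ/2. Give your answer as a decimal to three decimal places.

|+x⟩ = (|↑⟩ + |↓⟩)/√2, so ⟨+x|ψ⟩ = (-2) / (√2·√34).
P = |-2|² / 68 = 4/68.

0.059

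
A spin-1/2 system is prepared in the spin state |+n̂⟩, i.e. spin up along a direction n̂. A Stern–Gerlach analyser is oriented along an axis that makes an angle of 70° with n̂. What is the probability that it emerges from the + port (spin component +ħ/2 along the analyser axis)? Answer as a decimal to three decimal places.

For spin-½, the probability of finding spin-up along an axis at angle θ to the initial spin direction is cos²(θ/2); spin-down is sin²(θ/2).
θ = 70°, so P = cos²(35°) ≈ 0.671.

0.671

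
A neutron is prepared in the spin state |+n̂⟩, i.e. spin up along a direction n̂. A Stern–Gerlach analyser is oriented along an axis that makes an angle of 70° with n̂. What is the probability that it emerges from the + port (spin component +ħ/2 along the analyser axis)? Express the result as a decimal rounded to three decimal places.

For spin-½, the probability of finding spin-up along an axis at angle θ to the initial spin direction is cos²(θ/2); spin-down is sin²(θ/2).
θ = 70°, so P = cos²(35°) ≈ 0.671.

0.671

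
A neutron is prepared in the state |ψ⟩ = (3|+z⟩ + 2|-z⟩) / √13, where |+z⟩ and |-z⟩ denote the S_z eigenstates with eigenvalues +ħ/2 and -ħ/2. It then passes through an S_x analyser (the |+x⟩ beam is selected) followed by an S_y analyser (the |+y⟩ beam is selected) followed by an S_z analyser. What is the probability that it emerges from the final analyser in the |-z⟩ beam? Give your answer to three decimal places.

First analyser (S_x): P(|+x⟩) = |⟨+x|ψ⟩|² = 25/26.
After stage 1 the state is |+x⟩; P(|+y⟩) = |⟨+y|+x⟩|² = 1/2.
After stage 2 the state is |+y⟩; P(|-z⟩) = |⟨-z|+y⟩|² = 1/2.
Joint probability = 25/26 × 1/2 × 1/2 = 0.240.

0.240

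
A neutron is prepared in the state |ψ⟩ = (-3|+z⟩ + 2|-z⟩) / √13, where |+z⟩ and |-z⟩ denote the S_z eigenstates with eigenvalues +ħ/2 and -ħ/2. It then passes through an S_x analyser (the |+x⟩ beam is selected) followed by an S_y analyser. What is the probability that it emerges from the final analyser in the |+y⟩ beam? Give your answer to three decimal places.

First analyser (S_x): P(|+x⟩) = |⟨+x|ψ⟩|² = 1/26.
After stage 1 the state is |+x⟩; P(|+y⟩) = |⟨+y|+x⟩|² = 1/2.
Joint probability = 1/26 × 1/2 = 0.019.

0.019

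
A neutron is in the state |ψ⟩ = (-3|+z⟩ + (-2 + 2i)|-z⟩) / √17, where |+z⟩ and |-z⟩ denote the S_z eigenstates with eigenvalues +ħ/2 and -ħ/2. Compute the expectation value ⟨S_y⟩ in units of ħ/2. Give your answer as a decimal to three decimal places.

⟨σ_y⟩ = 2 Im(a* b)/(|a|²+|b|²) with a = -3, b = (-2 + 2i).
a* b = (6 - 6i), so ⟨σ_y⟩ = -12/17.
⟨S_y⟩ = (ħ/2)·⟨σ_y⟩.

-0.706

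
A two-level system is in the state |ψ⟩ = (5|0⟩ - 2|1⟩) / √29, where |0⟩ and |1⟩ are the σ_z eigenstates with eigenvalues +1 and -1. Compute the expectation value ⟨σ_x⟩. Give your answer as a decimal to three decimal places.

-0.690

⟨σ_x⟩ = 2 Re(a* b)/(|a|²+|b|²) with a = 5, b = -2.
a* b = -10, so ⟨σ_x⟩ = -20/29.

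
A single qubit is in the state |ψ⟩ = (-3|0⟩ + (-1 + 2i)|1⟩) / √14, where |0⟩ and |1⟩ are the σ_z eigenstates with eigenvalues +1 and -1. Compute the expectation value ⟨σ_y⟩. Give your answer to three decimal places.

⟨σ_y⟩ = 2 Im(a* b)/(|a|²+|b|²) with a = -3, b = (-1 + 2i).
a* b = (3 - 6i), so ⟨σ_y⟩ = -12/14.

-0.857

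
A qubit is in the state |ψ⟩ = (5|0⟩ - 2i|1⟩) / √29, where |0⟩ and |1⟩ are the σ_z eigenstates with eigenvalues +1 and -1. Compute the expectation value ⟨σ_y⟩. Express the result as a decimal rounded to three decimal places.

⟨σ_y⟩ = 2 Im(a* b)/(|a|²+|b|²) with a = 5, b = -2i.
a* b = -10i, so ⟨σ_y⟩ = -20/29.

-0.690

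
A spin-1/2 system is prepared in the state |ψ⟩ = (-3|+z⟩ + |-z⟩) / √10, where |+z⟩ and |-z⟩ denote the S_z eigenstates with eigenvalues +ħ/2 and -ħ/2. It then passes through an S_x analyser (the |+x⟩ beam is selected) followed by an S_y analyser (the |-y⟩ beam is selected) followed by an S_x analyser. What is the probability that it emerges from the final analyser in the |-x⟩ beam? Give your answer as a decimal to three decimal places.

First analyser (S_x): P(|+x⟩) = |⟨+x|ψ⟩|² = 4/20.
After stage 1 the state is |+x⟩; P(|-y⟩) = |⟨-y|+x⟩|² = 1/2.
After stage 2 the state is |-y⟩; P(|-x⟩) = |⟨-x|-y⟩|² = 1/2.
Joint probability = 4/20 × 1/2 × 1/2 = 0.050.

0.050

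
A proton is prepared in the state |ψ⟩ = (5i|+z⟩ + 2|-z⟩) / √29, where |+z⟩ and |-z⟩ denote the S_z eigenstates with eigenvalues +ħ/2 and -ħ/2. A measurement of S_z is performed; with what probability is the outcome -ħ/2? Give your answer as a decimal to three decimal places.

0.138

The -ħ/2 outcome corresponds to |-z⟩. Its amplitude in |ψ⟩ is 2/√29.
P = |2|² / 29 = 4/29.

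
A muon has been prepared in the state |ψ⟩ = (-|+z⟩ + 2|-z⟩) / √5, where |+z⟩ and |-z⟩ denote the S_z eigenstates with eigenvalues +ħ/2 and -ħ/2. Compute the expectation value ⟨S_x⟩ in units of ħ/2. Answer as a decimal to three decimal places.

-0.800

⟨σ_x⟩ = 2 Re(a* b)/(|a|²+|b|²) with a = -1, b = 2.
a* b = -2, so ⟨σ_x⟩ = -4/5.
⟨S_x⟩ = (ħ/2)·⟨σ_x⟩.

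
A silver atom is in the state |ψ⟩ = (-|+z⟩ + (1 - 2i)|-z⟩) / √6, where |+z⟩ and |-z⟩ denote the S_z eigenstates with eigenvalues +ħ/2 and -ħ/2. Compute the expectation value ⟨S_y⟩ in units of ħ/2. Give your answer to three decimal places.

⟨σ_y⟩ = 2 Im(a* b)/(|a|²+|b|²) with a = -1, b = (1 - 2i).
a* b = (-1 + 2i), so ⟨σ_y⟩ = 4/6.
⟨S_y⟩ = (ħ/2)·⟨σ_y⟩.

0.667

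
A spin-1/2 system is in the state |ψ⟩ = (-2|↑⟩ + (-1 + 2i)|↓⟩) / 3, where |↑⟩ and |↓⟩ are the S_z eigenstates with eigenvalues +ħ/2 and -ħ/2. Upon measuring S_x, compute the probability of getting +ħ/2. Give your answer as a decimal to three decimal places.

|+x⟩ = (|↑⟩ + |↓⟩)/√2, so ⟨+x|ψ⟩ = (-3 + 2i) / (√2·3).
P = |-3 + 2i|² / 18 = 13/18.

0.722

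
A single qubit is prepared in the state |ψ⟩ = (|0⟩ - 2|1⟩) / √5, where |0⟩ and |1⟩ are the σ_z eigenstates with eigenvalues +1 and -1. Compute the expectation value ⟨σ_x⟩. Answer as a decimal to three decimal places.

-0.800

⟨σ_x⟩ = 2 Re(a* b)/(|a|²+|b|²) with a = 1, b = -2.
a* b = -2, so ⟨σ_x⟩ = -4/5.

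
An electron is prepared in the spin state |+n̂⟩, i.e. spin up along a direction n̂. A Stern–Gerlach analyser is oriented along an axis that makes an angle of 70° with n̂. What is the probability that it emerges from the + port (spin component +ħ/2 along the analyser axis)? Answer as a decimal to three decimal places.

For spin-½, the probability of finding spin-up along an axis at angle θ to the initial spin direction is cos²(θ/2); spin-down is sin²(θ/2).
θ = 70°, so P = cos²(35°) ≈ 0.671.

0.671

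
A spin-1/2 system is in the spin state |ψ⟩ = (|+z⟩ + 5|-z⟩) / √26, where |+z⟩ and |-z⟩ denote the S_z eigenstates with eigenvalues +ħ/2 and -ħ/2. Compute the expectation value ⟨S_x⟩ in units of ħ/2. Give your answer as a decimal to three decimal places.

0.385

⟨σ_x⟩ = 2 Re(a* b)/(|a|²+|b|²) with a = 1, b = 5.
a* b = 5, so ⟨σ_x⟩ = 10/26.
⟨S_x⟩ = (ħ/2)·⟨σ_x⟩.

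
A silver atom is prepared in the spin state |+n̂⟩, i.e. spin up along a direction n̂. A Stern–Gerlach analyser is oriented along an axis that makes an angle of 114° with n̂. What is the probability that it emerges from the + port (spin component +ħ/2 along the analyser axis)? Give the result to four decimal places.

For spin-½, the probability of finding spin-up along an axis at angle θ to the initial spin direction is cos²(θ/2); spin-down is sin²(θ/2).
θ = 114°, so P = cos²(57°) ≈ 0.2966.

0.2966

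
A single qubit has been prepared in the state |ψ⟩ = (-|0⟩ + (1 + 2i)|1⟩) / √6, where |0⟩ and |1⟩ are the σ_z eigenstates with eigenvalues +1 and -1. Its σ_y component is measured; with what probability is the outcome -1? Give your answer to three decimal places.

0.833

|-y⟩ = (|0⟩ - i|1⟩)/√2, so ⟨-y|ψ⟩ = (-3 + i) / (√2·√6).
P = |-3 + i|² / 12 = 10/12.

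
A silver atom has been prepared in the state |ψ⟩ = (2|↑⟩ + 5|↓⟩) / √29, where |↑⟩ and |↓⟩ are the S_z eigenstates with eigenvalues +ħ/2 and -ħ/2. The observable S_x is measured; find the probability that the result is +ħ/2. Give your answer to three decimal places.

|+x⟩ = (|↑⟩ + |↓⟩)/√2, so ⟨+x|ψ⟩ = (7) / (√2·√29).
P = |7|² / 58 = 49/58.

0.845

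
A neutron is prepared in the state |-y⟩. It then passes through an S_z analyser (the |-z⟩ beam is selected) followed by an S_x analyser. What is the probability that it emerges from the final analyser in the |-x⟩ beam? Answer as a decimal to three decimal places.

First analyser (S_z): from |-y⟩, P(|-z⟩) = 1/2.
After stage 1 the state is |-z⟩; P(|-x⟩) = |⟨-x|-z⟩|² = 1/2.
Joint probability = 1/2 × 1/2 = 0.250.

0.250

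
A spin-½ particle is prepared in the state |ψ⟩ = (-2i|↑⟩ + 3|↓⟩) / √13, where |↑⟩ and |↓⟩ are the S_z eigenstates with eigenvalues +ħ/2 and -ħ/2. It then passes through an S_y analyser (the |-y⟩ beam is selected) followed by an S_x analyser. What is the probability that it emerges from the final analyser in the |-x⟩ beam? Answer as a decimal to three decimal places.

First analyser (S_y): P(|-y⟩) = |⟨-y|ψ⟩|² = 1/26.
After stage 1 the state is |-y⟩; P(|-x⟩) = |⟨-x|-y⟩|² = 1/2.
Joint probability = 1/26 × 1/2 = 0.019.

0.019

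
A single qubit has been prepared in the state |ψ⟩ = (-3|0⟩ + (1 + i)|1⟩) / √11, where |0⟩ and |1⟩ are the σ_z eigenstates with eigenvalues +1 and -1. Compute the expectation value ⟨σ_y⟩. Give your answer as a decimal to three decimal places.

-0.545

⟨σ_y⟩ = 2 Im(a* b)/(|a|²+|b|²) with a = -3, b = (1 + i).
a* b = (-3 - 3i), so ⟨σ_y⟩ = -6/11.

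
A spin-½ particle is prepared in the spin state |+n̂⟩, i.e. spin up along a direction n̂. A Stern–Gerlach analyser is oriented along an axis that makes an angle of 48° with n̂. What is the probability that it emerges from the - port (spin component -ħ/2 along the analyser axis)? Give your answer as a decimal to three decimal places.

0.165

For spin-½, the probability of finding spin-up along an axis at angle θ to the initial spin direction is cos²(θ/2); spin-down is sin²(θ/2).
θ = 48°, so P = sin²(24°) ≈ 0.165.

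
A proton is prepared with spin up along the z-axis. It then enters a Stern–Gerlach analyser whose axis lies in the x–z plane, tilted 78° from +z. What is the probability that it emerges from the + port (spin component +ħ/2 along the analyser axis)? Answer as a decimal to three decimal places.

For spin-½, the probability of finding spin-up along an axis at angle θ to the initial spin direction is cos²(θ/2); spin-down is sin²(θ/2).
θ = 78°, so P = cos²(39°) ≈ 0.604.

0.604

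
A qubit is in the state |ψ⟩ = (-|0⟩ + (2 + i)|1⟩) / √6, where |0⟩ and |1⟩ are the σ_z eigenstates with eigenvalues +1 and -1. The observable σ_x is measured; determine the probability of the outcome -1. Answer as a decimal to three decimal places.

|-x⟩ = (|0⟩ - |1⟩)/√2, so ⟨-x|ψ⟩ = (-3 - i) / (√2·√6).
P = |-3 - i|² / 12 = 10/12.

0.833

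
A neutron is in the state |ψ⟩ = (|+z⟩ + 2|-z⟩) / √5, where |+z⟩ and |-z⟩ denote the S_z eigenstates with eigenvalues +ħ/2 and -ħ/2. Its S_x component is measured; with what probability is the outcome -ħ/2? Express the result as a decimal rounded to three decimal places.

0.100

|-x⟩ = (|+z⟩ - |-z⟩)/√2, so ⟨-x|ψ⟩ = (-1) / (√2·√5).
P = |-1|² / 10 = 1/10.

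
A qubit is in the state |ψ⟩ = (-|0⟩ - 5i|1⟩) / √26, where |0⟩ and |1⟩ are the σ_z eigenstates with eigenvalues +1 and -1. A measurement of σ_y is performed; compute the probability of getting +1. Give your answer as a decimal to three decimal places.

|+y⟩ = (|0⟩ + i|1⟩)/√2, so ⟨+y|ψ⟩ = (-6) / (√2·√26).
P = |-6|² / 52 = 36/52.

0.692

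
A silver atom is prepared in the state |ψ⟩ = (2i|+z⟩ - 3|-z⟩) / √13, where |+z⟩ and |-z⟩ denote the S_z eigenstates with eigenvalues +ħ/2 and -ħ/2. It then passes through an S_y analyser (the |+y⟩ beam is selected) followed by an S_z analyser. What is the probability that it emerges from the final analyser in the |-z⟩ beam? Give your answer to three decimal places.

First analyser (S_y): P(|+y⟩) = |⟨+y|ψ⟩|² = 25/26.
After stage 1 the state is |+y⟩; P(|-z⟩) = |⟨-z|+y⟩|² = 1/2.
Joint probability = 25/26 × 1/2 = 0.481.

0.481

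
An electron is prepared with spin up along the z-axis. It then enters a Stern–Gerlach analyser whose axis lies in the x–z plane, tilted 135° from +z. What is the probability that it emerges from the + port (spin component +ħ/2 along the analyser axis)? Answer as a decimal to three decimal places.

0.146

For spin-½, the probability of finding spin-up along an axis at angle θ to the initial spin direction is cos²(θ/2); spin-down is sin²(θ/2).
θ = 135°, so P = cos²(67.5°) ≈ 0.146.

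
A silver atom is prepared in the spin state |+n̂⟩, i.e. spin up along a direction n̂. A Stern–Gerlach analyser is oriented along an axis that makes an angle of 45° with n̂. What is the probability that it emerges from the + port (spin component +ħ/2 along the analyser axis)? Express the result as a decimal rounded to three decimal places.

0.854

For spin-½, the probability of finding spin-up along an axis at angle θ to the initial spin direction is cos²(θ/2); spin-down is sin²(θ/2).
θ = 45°, so P = cos²(22.5°) ≈ 0.854.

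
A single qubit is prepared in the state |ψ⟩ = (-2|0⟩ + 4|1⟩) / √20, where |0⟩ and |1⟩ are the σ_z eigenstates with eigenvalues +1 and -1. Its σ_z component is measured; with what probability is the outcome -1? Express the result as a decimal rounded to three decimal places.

0.800

The -1 outcome corresponds to |1⟩. Its amplitude in |ψ⟩ is 4/√20.
P = |4|² / 20 = 16/20.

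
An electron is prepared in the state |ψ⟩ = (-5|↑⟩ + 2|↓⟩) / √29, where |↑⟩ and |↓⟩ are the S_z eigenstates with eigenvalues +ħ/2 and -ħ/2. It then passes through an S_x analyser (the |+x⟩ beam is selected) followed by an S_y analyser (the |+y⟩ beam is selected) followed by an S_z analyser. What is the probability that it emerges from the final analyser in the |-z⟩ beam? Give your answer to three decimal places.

0.039

First analyser (S_x): P(|+x⟩) = |⟨+x|ψ⟩|² = 9/58.
After stage 1 the state is |+x⟩; P(|+y⟩) = |⟨+y|+x⟩|² = 1/2.
After stage 2 the state is |+y⟩; P(|-z⟩) = |⟨-z|+y⟩|² = 1/2.
Joint probability = 9/58 × 1/2 × 1/2 = 0.039.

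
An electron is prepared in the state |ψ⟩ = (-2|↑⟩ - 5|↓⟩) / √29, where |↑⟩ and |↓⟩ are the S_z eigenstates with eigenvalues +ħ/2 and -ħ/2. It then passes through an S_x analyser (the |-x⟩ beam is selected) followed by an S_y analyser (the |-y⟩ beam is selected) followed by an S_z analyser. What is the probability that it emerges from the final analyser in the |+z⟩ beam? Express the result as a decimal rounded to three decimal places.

First analyser (S_x): P(|-x⟩) = |⟨-x|ψ⟩|² = 9/58.
After stage 1 the state is |-x⟩; P(|-y⟩) = |⟨-y|-x⟩|² = 1/2.
After stage 2 the state is |-y⟩; P(|+z⟩) = |⟨+z|-y⟩|² = 1/2.
Joint probability = 9/58 × 1/2 × 1/2 = 0.039.

0.039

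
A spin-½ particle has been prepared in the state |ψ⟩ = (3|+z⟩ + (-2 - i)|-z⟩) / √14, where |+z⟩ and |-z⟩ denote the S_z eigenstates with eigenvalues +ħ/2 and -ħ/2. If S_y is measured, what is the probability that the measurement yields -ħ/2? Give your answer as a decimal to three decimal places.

0.714

|-y⟩ = (|+z⟩ - i|-z⟩)/√2, so ⟨-y|ψ⟩ = (4 - 2i) / (√2·√14).
P = |4 - 2i|² / 28 = 20/28.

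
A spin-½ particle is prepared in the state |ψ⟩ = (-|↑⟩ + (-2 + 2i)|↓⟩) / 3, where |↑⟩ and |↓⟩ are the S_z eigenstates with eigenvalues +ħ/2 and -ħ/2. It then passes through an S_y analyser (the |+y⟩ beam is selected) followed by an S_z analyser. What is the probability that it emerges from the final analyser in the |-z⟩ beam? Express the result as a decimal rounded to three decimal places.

0.139

First analyser (S_y): P(|+y⟩) = |⟨+y|ψ⟩|² = 5/18.
After stage 1 the state is |+y⟩; P(|-z⟩) = |⟨-z|+y⟩|² = 1/2.
Joint probability = 5/18 × 1/2 = 0.139.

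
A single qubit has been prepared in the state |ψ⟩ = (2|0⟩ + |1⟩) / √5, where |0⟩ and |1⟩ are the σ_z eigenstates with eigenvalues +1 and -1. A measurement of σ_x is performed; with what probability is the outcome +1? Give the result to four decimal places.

0.9000

|+x⟩ = (|0⟩ + |1⟩)/√2, so ⟨+x|ψ⟩ = (3) / (√2·√5).
P = |3|² / 10 = 9/10.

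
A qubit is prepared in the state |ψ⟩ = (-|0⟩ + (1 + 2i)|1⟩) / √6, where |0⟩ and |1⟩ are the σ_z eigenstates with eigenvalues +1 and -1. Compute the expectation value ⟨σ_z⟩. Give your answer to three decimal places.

-0.667

⟨σ_z⟩ = |a|² - |b|² divided by |a|²+|b|², with a, b the |0⟩, |1⟩ amplitudes.
= (1 - 5)/6 = -4/6.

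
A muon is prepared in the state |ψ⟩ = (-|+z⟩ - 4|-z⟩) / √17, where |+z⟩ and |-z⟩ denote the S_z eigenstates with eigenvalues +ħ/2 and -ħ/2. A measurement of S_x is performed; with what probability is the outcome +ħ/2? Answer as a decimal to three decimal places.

|+x⟩ = (|+z⟩ + |-z⟩)/√2, so ⟨+x|ψ⟩ = (-5) / (√2·√17).
P = |-5|² / 34 = 25/34.

0.735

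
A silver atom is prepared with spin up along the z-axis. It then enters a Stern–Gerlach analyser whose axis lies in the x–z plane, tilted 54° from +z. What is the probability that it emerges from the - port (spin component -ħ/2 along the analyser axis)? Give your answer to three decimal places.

0.206

For spin-½, the probability of finding spin-up along an axis at angle θ to the initial spin direction is cos²(θ/2); spin-down is sin²(θ/2).
θ = 54°, so P = sin²(27°) ≈ 0.206.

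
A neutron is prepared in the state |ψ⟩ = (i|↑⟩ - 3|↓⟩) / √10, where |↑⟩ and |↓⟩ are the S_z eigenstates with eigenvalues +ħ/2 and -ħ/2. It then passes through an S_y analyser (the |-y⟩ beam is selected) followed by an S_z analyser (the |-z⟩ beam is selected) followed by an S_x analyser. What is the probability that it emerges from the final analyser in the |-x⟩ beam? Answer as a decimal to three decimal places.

First analyser (S_y): P(|-y⟩) = |⟨-y|ψ⟩|² = 4/20.
After stage 1 the state is |-y⟩; P(|-z⟩) = |⟨-z|-y⟩|² = 1/2.
After stage 2 the state is |-z⟩; P(|-x⟩) = |⟨-x|-z⟩|² = 1/2.
Joint probability = 4/20 × 1/2 × 1/2 = 0.050.

0.050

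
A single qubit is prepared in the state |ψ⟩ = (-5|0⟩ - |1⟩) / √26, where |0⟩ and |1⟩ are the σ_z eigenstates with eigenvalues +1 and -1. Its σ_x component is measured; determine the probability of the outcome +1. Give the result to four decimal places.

|+x⟩ = (|0⟩ + |1⟩)/√2, so ⟨+x|ψ⟩ = (-6) / (√2·√26).
P = |-6|² / 52 = 36/52.

0.6923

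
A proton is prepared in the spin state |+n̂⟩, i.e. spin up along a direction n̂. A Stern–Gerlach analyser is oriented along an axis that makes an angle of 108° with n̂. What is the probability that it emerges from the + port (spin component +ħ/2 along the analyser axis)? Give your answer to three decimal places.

For spin-½, the probability of finding spin-up along an axis at angle θ to the initial spin direction is cos²(θ/2); spin-down is sin²(θ/2).
θ = 108°, so P = cos²(54°) ≈ 0.345.

0.345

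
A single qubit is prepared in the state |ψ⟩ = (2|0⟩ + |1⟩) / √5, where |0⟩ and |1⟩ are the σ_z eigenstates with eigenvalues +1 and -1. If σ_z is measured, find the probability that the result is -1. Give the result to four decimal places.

The -1 outcome corresponds to |1⟩. Its amplitude in |ψ⟩ is 1/√5.
P = |1|² / 5 = 1/5.

0.2000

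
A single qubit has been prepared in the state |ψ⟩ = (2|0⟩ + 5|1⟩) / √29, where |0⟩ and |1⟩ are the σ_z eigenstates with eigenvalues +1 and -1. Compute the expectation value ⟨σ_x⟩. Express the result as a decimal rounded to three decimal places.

⟨σ_x⟩ = 2 Re(a* b)/(|a|²+|b|²) with a = 2, b = 5.
a* b = 10, so ⟨σ_x⟩ = 20/29.

0.690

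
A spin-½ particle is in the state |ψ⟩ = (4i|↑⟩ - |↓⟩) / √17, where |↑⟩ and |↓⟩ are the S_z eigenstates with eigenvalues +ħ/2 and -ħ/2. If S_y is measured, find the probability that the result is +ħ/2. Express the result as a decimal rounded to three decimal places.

0.735

|+y⟩ = (|↑⟩ + i|↓⟩)/√2, so ⟨+y|ψ⟩ = (5i) / (√2·√17).
P = |5i|² / 34 = 25/34.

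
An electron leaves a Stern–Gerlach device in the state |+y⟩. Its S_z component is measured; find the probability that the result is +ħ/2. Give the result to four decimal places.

0.5000

In the S_z basis, |+y⟩ = (|↑⟩ + i|↓⟩)/√2 and |+z⟩ = |↑⟩.
|⟨+z|+y⟩|² = 1/2.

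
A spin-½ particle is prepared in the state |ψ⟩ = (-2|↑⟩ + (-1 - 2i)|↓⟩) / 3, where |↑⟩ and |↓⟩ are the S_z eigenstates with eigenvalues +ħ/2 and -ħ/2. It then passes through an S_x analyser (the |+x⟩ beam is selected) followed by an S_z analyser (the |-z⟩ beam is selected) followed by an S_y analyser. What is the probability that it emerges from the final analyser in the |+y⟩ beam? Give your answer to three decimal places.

0.181

First analyser (S_x): P(|+x⟩) = |⟨+x|ψ⟩|² = 13/18.
After stage 1 the state is |+x⟩; P(|-z⟩) = |⟨-z|+x⟩|² = 1/2.
After stage 2 the state is |-z⟩; P(|+y⟩) = |⟨+y|-z⟩|² = 1/2.
Joint probability = 13/18 × 1/2 × 1/2 = 0.181.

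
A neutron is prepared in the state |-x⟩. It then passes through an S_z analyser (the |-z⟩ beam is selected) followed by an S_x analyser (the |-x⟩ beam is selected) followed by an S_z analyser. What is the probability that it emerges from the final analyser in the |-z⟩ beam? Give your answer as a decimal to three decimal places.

First analyser (S_z): from |-x⟩, P(|-z⟩) = 1/2.
After stage 1 the state is |-z⟩; P(|-x⟩) = |⟨-x|-z⟩|² = 1/2.
After stage 2 the state is |-x⟩; P(|-z⟩) = |⟨-z|-x⟩|² = 1/2.
Joint probability = 1/2 × 1/2 × 1/2 = 0.125.

0.125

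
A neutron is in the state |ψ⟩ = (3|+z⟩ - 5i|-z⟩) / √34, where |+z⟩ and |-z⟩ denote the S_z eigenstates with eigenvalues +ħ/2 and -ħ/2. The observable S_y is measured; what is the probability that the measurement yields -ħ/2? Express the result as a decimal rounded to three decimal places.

0.941

|-y⟩ = (|+z⟩ - i|-z⟩)/√2, so ⟨-y|ψ⟩ = (8) / (√2·√34).
P = |8|² / 68 = 64/68.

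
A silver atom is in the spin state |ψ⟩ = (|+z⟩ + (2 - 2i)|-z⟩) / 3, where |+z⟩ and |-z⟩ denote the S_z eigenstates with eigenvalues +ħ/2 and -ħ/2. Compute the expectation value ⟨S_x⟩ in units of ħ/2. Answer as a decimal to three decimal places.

0.444

⟨σ_x⟩ = 2 Re(a* b)/(|a|²+|b|²) with a = 1, b = (2 - 2i).
a* b = (2 - 2i), so ⟨σ_x⟩ = 4/9.
⟨S_x⟩ = (ħ/2)·⟨σ_x⟩.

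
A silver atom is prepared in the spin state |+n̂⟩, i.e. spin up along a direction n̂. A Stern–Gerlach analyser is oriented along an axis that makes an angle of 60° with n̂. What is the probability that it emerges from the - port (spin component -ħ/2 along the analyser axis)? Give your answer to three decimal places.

0.250

For spin-½, the probability of finding spin-up along an axis at angle θ to the initial spin direction is cos²(θ/2); spin-down is sin²(θ/2).
θ = 60°, so P = sin²(30°) ≈ 0.250.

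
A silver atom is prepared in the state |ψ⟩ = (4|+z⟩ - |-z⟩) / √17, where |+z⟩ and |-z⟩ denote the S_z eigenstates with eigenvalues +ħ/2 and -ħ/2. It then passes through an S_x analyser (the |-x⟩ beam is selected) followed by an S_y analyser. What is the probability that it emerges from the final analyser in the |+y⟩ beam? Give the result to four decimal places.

0.3676

First analyser (S_x): P(|-x⟩) = |⟨-x|ψ⟩|² = 25/34.
After stage 1 the state is |-x⟩; P(|+y⟩) = |⟨+y|-x⟩|² = 1/2.
Joint probability = 25/34 × 1/2 = 0.3676.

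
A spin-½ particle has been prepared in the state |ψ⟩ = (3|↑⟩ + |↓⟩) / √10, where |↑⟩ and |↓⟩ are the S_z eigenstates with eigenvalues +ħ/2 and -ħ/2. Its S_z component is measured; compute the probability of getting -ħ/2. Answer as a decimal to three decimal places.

0.100

The -ħ/2 outcome corresponds to |↓⟩. Its amplitude in |ψ⟩ is 1/√10.
P = |1|² / 10 = 1/10.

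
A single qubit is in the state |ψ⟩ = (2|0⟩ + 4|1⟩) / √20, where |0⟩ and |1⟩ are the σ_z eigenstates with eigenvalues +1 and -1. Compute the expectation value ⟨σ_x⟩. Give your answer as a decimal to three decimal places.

⟨σ_x⟩ = 2 Re(a* b)/(|a|²+|b|²) with a = 2, b = 4.
a* b = 8, so ⟨σ_x⟩ = 16/20.

0.800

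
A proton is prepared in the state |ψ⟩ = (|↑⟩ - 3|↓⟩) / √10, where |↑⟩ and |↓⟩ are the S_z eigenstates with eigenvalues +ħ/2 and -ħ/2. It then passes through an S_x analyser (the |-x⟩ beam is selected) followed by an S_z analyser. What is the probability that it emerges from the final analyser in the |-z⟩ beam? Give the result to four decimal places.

First analyser (S_x): P(|-x⟩) = |⟨-x|ψ⟩|² = 16/20.
After stage 1 the state is |-x⟩; P(|-z⟩) = |⟨-z|-x⟩|² = 1/2.
Joint probability = 16/20 × 1/2 = 0.4000.

0.4000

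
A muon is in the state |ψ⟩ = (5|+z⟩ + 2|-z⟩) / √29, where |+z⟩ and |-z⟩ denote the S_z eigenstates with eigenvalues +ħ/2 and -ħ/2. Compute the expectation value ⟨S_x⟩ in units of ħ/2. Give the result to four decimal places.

0.6897

⟨σ_x⟩ = 2 Re(a* b)/(|a|²+|b|²) with a = 5, b = 2.
a* b = 10, so ⟨σ_x⟩ = 20/29.
⟨S_x⟩ = (ħ/2)·⟨σ_x⟩.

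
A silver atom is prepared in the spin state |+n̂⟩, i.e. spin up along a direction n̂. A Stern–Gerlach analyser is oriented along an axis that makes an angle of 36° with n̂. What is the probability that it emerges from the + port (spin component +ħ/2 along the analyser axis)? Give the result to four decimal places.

0.9045

For spin-½, the probability of finding spin-up along an axis at angle θ to the initial spin direction is cos²(θ/2); spin-down is sin²(θ/2).
θ = 36°, so P = cos²(18°) ≈ 0.9045.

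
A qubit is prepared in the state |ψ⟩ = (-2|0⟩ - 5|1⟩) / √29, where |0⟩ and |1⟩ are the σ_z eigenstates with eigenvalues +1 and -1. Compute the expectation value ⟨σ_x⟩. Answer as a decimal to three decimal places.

⟨σ_x⟩ = 2 Re(a* b)/(|a|²+|b|²) with a = -2, b = -5.
a* b = 10, so ⟨σ_x⟩ = 20/29.

0.690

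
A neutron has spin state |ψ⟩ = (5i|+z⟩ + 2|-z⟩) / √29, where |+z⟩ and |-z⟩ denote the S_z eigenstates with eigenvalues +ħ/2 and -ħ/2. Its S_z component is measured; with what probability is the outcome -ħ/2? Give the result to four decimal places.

0.1379

The -ħ/2 outcome corresponds to |-z⟩. Its amplitude in |ψ⟩ is 2/√29.
P = |2|² / 29 = 4/29.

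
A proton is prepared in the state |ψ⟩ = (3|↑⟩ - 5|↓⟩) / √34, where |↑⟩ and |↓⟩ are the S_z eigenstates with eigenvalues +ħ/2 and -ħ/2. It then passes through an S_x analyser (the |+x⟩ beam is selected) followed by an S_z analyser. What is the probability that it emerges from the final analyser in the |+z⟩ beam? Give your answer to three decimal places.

0.029

First analyser (S_x): P(|+x⟩) = |⟨+x|ψ⟩|² = 4/68.
After stage 1 the state is |+x⟩; P(|+z⟩) = |⟨+z|+x⟩|² = 1/2.
Joint probability = 4/68 × 1/2 = 0.029.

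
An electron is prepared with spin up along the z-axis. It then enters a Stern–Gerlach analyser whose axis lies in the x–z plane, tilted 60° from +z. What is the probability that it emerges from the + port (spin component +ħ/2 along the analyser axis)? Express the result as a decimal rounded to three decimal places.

0.750

For spin-½, the probability of finding spin-up along an axis at angle θ to the initial spin direction is cos²(θ/2); spin-down is sin²(θ/2).
θ = 60°, so P = cos²(30°) ≈ 0.750.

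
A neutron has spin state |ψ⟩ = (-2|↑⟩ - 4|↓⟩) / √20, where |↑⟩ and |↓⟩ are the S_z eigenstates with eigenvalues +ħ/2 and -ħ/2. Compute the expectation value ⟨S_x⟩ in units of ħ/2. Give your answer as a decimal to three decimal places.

0.800

⟨σ_x⟩ = 2 Re(a* b)/(|a|²+|b|²) with a = -2, b = -4.
a* b = 8, so ⟨σ_x⟩ = 16/20.
⟨S_x⟩ = (ħ/2)·⟨σ_x⟩.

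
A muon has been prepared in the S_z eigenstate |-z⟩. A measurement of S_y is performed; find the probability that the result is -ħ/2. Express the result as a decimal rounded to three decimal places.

0.500

In the S_z basis, |-z⟩ = |↓⟩ and |-y⟩ = (|↑⟩ - i|↓⟩)/√2.
|⟨-y|-z⟩|² = 1/2.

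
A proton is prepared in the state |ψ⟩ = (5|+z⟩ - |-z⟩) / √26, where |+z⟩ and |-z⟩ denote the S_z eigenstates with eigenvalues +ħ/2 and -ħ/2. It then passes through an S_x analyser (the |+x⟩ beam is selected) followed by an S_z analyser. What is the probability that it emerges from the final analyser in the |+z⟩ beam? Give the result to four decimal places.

First analyser (S_x): P(|+x⟩) = |⟨+x|ψ⟩|² = 16/52.
After stage 1 the state is |+x⟩; P(|+z⟩) = |⟨+z|+x⟩|² = 1/2.
Joint probability = 16/52 × 1/2 = 0.1538.

0.1538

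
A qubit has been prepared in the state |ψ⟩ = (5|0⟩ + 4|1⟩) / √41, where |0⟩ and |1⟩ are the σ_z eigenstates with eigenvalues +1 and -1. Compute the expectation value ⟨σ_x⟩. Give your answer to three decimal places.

0.976

⟨σ_x⟩ = 2 Re(a* b)/(|a|²+|b|²) with a = 5, b = 4.
a* b = 20, so ⟨σ_x⟩ = 40/41.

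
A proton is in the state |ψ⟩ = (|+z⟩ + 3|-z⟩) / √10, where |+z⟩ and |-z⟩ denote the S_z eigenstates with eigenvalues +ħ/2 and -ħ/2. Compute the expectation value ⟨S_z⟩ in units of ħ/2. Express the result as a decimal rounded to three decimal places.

⟨σ_z⟩ = |a|² - |b|² divided by |a|²+|b|², with a, b the |+z⟩, |-z⟩ amplitudes.
= (1 - 9)/10 = -8/10.
⟨S_z⟩ = (ħ/2)·⟨σ_z⟩.

-0.800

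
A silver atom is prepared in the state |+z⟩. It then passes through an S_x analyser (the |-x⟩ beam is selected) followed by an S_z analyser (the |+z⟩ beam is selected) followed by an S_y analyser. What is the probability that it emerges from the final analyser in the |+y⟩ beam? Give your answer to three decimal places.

First analyser (S_x): from |+z⟩, P(|-x⟩) = 1/2.
After stage 1 the state is |-x⟩; P(|+z⟩) = |⟨+z|-x⟩|² = 1/2.
After stage 2 the state is |+z⟩; P(|+y⟩) = |⟨+y|+z⟩|² = 1/2.
Joint probability = 1/2 × 1/2 × 1/2 = 0.125.

0.125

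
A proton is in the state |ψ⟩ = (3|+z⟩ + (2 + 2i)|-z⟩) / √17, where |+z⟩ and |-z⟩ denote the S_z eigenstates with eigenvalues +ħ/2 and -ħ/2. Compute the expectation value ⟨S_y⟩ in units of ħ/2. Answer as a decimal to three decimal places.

0.706

⟨σ_y⟩ = 2 Im(a* b)/(|a|²+|b|²) with a = 3, b = (2 + 2i).
a* b = (6 + 6i), so ⟨σ_y⟩ = 12/17.
⟨S_y⟩ = (ħ/2)·⟨σ_y⟩.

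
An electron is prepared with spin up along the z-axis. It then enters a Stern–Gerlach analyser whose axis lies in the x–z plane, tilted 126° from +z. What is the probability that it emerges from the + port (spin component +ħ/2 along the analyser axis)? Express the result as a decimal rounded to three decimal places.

0.206

For spin-½, the probability of finding spin-up along an axis at angle θ to the initial spin direction is cos²(θ/2); spin-down is sin²(θ/2).
θ = 126°, so P = cos²(63°) ≈ 0.206.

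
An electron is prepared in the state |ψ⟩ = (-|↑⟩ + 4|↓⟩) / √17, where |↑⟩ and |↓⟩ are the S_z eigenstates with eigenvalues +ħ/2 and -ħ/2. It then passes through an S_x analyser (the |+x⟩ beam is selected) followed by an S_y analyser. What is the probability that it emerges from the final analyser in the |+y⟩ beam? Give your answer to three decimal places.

First analyser (S_x): P(|+x⟩) = |⟨+x|ψ⟩|² = 9/34.
After stage 1 the state is |+x⟩; P(|+y⟩) = |⟨+y|+x⟩|² = 1/2.
Joint probability = 9/34 × 1/2 = 0.132.

0.132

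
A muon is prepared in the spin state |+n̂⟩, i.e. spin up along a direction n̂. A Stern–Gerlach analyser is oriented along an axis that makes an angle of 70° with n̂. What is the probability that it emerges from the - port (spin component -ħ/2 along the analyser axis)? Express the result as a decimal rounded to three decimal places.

For spin-½, the probability of finding spin-up along an axis at angle θ to the initial spin direction is cos²(θ/2); spin-down is sin²(θ/2).
θ = 70°, so P = sin²(35°) ≈ 0.329.

0.329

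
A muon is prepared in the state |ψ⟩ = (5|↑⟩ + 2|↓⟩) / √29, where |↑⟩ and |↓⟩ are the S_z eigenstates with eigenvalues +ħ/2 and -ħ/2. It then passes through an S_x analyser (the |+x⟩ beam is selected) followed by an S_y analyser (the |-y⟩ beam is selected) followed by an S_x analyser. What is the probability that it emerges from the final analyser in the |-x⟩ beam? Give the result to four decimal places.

First analyser (S_x): P(|+x⟩) = |⟨+x|ψ⟩|² = 49/58.
After stage 1 the state is |+x⟩; P(|-y⟩) = |⟨-y|+x⟩|² = 1/2.
After stage 2 the state is |-y⟩; P(|-x⟩) = |⟨-x|-y⟩|² = 1/2.
Joint probability = 49/58 × 1/2 × 1/2 = 0.2112.

0.2112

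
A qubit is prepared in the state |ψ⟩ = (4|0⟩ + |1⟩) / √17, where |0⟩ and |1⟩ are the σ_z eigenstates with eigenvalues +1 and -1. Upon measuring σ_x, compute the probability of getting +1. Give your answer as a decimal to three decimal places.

0.735

|+x⟩ = (|0⟩ + |1⟩)/√2, so ⟨+x|ψ⟩ = (5) / (√2·√17).
P = |5|² / 34 = 25/34.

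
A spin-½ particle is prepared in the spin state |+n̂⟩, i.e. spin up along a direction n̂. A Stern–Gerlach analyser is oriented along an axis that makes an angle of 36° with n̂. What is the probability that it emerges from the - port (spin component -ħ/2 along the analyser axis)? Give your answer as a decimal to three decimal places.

0.095

For spin-½, the probability of finding spin-up along an axis at angle θ to the initial spin direction is cos²(θ/2); spin-down is sin²(θ/2).
θ = 36°, so P = sin²(18°) ≈ 0.095.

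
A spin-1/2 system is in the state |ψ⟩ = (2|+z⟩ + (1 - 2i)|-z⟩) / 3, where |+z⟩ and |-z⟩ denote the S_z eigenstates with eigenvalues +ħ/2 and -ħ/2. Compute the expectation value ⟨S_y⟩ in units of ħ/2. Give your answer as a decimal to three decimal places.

⟨σ_y⟩ = 2 Im(a* b)/(|a|²+|b|²) with a = 2, b = (1 - 2i).
a* b = (2 - 4i), so ⟨σ_y⟩ = -8/9.
⟨S_y⟩ = (ħ/2)·⟨σ_y⟩.

-0.889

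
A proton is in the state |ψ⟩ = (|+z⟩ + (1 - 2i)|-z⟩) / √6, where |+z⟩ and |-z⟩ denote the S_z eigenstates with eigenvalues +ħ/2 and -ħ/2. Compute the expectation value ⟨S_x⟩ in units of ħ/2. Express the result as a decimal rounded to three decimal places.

⟨σ_x⟩ = 2 Re(a* b)/(|a|²+|b|²) with a = 1, b = (1 - 2i).
a* b = (1 - 2i), so ⟨σ_x⟩ = 2/6.
⟨S_x⟩ = (ħ/2)·⟨σ_x⟩.

0.333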